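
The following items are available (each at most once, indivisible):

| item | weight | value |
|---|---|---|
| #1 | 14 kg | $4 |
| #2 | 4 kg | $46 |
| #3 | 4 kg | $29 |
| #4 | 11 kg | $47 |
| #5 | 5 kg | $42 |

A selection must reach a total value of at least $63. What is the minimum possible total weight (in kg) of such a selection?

Subsets with value ≥ 63, sorted by total weight:
- #2+#3: weight 8, value 75
- #2+#5: weight 9, value 88
- #3+#5: weight 9, value 71
Minimum weight: 8 kg.

8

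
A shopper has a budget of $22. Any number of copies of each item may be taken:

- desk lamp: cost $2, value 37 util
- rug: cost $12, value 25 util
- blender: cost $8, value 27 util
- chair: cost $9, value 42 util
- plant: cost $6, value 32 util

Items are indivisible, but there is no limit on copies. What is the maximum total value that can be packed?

Best value-per-unit is desk lamp at 37/2, and filling with it alone uses cost 11×2=22. No mix of the others beats 11×37 = 407.

407 util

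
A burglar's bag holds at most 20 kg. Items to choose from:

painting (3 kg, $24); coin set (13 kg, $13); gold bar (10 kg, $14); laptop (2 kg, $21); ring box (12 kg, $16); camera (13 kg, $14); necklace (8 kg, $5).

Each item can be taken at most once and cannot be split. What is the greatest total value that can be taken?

Check high-value combinations within 20 kg:
- painting+laptop+ring box: weight 3+2+12=17, value 24+21+16=61
- painting+gold bar+laptop: weight 3+10+2=15, value 24+14+21=59
- painting+laptop+camera: weight 3+2+13=18, value 24+21+14=59
- painting+coin set+laptop: weight 3+13+2=18, value 24+13+21=58
Best: $61.

$61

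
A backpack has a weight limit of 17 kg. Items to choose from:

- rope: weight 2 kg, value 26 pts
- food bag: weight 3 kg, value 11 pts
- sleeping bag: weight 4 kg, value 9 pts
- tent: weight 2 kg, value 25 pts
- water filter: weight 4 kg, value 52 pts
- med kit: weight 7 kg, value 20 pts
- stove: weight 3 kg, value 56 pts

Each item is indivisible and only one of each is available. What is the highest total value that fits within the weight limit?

170 pts

This is a 0/1 knapsack; check combinations near the capacity.
- rope+food bag+tent+water filter+stove: weight 2+3+2+4+3=14, value 26+11+25+52+56=170
- rope+sleeping bag+tent+water filter+stove: weight 2+4+2+4+3=15, value 26+9+25+52+56=168
- rope+tent+water filter+stove: weight 2+2+4+3=11, value 26+25+52+56=159
- rope+food bag+sleeping bag+water filter+stove: weight 2+3+4+4+3=16, value 26+11+9+52+56=154
Best: 170 pts.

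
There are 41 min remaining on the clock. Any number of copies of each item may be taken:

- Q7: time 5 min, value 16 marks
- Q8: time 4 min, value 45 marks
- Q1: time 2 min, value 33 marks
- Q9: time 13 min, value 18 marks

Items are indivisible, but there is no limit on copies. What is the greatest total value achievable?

Best value-per-unit is Q1 at 33/2, and filling with it alone uses time 20×2=40. No mix of the others beats 20×33 = 660.

660 marks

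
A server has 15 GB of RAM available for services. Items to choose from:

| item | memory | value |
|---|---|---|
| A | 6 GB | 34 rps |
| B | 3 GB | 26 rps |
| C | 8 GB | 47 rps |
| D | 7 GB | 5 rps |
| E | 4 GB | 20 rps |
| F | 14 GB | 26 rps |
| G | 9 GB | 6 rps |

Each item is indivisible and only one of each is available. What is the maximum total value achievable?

93 rps

Check high-value combinations within 15 GB:
- B+C+E: memory 3+8+4=15, value 26+47+20=93
- A+C: memory 6+8=14, value 34+47=81
- A+B+E: memory 6+3+4=13, value 34+26+20=80
Best: 93 rps.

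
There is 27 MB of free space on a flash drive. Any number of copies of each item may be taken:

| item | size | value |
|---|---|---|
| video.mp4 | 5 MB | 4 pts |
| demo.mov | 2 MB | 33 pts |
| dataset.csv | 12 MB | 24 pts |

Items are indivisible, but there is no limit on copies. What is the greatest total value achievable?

Best value-per-unit is demo.mov at 33/2, and filling with it alone uses size 13×2=26. No mix of the others beats 13×33 = 429.

429 pts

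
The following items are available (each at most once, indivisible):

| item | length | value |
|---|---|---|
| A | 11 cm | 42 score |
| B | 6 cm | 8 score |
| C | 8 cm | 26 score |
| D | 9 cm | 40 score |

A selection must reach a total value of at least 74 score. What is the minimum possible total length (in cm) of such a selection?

20

Subsets with value ≥ 74, sorted by total length:
- A+D: length 20, value 82
- B+C+D: length 23, value 74
- A+B+C: length 25, value 76
- A+B+D: length 26, value 90
Minimum length: 20 cm.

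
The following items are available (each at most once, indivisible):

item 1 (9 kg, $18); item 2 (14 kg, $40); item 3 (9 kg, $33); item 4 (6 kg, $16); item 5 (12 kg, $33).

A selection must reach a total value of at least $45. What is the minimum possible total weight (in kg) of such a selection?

Subsets with value ≥ 45, sorted by total weight:
- item 3+item 4: weight 15, value 49
- item 1+item 3: weight 18, value 51
Minimum weight: 15 kg.

15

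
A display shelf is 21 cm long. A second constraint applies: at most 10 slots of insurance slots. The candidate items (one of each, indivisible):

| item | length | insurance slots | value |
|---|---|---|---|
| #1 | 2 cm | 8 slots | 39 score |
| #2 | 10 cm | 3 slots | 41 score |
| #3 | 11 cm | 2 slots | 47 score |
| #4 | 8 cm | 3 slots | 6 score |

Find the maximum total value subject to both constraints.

88 score

Feasible sets respecting both limits:
- #2+#3: length 21, insurance slots 5, value 88
- #1+#3: length 13, insurance slots 10, value 86
- #3+#4: length 19, insurance slots 5, value 53
- #3: length 11, insurance slots 2, value 47
Best: 88 score.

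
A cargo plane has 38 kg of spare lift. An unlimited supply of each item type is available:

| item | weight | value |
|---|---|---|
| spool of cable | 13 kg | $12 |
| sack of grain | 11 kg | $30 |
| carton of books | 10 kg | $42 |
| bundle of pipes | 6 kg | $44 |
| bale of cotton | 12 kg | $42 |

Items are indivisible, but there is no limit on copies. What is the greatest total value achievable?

$264

Best value-per-unit is bundle of pipes at 44/6, and filling with it alone uses weight 6×6=36. No mix of the others beats 6×44 = 264.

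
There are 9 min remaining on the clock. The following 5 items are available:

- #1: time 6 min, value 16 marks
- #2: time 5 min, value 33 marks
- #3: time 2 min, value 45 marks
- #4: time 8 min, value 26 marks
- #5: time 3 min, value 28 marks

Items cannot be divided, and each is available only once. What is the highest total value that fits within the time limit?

78 marks

Check high-value combinations within 9 min:
- #2+#3: time 5+2=7, value 33+45=78
- #3+#5: time 2+3=5, value 45+28=73
- #1+#3: time 6+2=8, value 16+45=61
Best: 78 marks.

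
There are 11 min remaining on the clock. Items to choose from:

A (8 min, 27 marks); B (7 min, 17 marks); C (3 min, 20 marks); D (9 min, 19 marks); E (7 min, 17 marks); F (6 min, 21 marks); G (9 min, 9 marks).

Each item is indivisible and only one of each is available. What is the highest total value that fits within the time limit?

Check high-value combinations within 11 min:
- A+C: time 8+3=11, value 27+20=47
- C+F: time 3+6=9, value 20+21=41
- B+C: time 7+3=10, value 17+20=37
- C+E: time 3+7=10, value 20+17=37
Best: 47 marks.

47 marks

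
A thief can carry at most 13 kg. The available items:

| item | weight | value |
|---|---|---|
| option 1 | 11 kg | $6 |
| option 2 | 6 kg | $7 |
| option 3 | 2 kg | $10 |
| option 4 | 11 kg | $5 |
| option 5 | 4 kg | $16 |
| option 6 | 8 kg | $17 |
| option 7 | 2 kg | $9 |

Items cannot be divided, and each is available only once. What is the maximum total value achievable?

Check high-value combinations within 13 kg:
- option 3+option 6+option 7: weight 2+8+2=12, value 10+17+9=36
- option 3+option 5+option 7: weight 2+4+2=8, value 10+16+9=35
- option 2+option 3+option 5: weight 6+2+4=12, value 7+10+16=33
Best: $36.

$36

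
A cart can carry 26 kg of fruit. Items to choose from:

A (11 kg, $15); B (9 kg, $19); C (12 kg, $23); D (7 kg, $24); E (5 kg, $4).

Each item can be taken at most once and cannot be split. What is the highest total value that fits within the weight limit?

This is a 0/1 knapsack; check combinations near the capacity.
- C+D+E: weight 12+7+5=24, value 23+24+4=51
- C+D: weight 12+7=19, value 23+24=47
- B+D+E: weight 9+7+5=21, value 19+24+4=47
Best: $51.

$51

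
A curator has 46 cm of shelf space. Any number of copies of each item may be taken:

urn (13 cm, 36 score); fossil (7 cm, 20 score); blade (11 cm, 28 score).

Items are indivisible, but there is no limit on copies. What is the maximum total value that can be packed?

Best value-per-unit is fossil at 20/7; filling with it alone gives 6×20 = 120.
Optimal mix: 3×urn + 1×fossil → length 46, value 128.

128 score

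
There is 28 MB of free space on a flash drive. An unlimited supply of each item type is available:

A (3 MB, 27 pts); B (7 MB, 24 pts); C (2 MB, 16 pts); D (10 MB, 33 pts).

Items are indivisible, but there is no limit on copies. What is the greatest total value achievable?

Best value-per-unit is A at 27/3; filling with it alone gives 9×27 = 243.
Optimal mix: 8×A + 2×C → size 28, value 248.

248 pts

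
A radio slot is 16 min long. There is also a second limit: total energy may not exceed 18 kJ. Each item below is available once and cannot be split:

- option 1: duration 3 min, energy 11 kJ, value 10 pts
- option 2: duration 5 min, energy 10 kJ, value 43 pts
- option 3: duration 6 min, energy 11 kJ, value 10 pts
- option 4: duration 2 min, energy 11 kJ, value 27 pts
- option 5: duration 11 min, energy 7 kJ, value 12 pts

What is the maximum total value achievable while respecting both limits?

55 pts

Feasible sets respecting both limits:
- option 2+option 5: duration 16, energy 17, value 55
- option 2: duration 5, energy 10, value 43
- option 4+option 5: duration 13, energy 18, value 39
- option 4: duration 2, energy 11, value 27
Best: 55 pts.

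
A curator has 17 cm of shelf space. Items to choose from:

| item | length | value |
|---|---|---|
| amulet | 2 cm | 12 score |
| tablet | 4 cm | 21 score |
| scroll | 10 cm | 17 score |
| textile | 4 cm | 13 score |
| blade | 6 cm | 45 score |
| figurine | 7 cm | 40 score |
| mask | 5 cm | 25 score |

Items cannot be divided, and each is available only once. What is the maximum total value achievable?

Check high-value combinations within 17 cm:
- tablet+blade+figurine: length 4+6+7=17, value 21+45+40=106
- amulet+tablet+blade+mask: length 2+4+6+5=17, value 12+21+45+25=103
- textile+blade+figurine: length 4+6+7=17, value 13+45+40=98
- amulet+blade+figurine: length 2+6+7=15, value 12+45+40=97
- amulet+textile+blade+mask: length 2+4+6+5=17, value 12+13+45+25=95
Best: 106 score.

106 score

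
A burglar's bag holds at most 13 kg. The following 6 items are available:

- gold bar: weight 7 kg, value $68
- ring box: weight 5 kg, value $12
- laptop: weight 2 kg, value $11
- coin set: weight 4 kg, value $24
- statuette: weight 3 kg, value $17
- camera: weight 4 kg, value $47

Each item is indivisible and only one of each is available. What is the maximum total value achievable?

$126

Check high-value combinations within 13 kg:
- gold bar+laptop+camera: weight 7+2+4=13, value 68+11+47=126
- gold bar+camera: weight 7+4=11, value 68+47=115
- gold bar+laptop+coin set: weight 7+2+4=13, value 68+11+24=103
- laptop+coin set+statuette+camera: weight 2+4+3+4=13, value 11+24+17+47=99
Best: $126.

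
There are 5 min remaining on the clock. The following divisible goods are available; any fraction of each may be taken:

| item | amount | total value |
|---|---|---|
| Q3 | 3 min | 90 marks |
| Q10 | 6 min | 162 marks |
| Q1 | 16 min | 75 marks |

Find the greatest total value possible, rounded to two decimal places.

Take in order of value per unit:
- Q3 (90/3 per unit): all 3 → value 90, running total 90.00
- Q10 (162/6 per unit): 2 of 6 → value 2×162/6 = 54.0000, running total 144.00
Total 144.00.

144.00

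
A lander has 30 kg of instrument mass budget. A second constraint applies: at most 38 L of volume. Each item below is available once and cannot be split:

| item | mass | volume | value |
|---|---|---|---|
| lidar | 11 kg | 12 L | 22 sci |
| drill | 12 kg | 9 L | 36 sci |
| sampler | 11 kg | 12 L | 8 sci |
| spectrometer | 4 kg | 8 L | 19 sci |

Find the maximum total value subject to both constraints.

77 sci

Feasible sets respecting both limits:
- lidar+drill+spectrometer: mass 27, volume 29, value 77
- drill+sampler+spectrometer: mass 27, volume 29, value 63
- lidar+drill: mass 23, volume 21, value 58
Best: 77 sci.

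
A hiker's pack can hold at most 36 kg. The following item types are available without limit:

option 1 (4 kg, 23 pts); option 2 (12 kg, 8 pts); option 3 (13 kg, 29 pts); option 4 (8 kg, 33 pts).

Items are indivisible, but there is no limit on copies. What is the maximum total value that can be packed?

Best value-per-unit is option 1 at 23/4, and filling with it alone uses weight 9×4=36. No mix of the others beats 9×23 = 207.

207 pts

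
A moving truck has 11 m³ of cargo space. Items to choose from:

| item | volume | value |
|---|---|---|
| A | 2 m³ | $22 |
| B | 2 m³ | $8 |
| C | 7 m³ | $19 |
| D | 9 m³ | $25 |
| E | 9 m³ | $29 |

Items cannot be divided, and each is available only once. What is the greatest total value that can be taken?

Check high-value combinations within 11 m³:
- A+E: volume 2+9=11, value 22+29=51
- A+B+C: volume 2+2+7=11, value 22+8+19=49
- A+D: volume 2+9=11, value 22+25=47
- A+C: volume 2+7=9, value 22+19=41
Best: $51.

$51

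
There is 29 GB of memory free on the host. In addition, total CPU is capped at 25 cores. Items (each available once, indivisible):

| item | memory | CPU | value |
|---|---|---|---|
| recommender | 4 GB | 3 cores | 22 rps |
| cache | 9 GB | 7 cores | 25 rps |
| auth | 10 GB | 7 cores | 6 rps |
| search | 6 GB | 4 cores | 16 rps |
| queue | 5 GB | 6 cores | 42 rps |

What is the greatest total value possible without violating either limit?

Feasible sets respecting both limits:
- recommender+cache+search+queue: memory 24, CPU 20, value 105
- recommender+cache+auth+queue: memory 28, CPU 23, value 95
- recommender+cache+queue: memory 18, CPU 16, value 89
- recommender+auth+search+queue: memory 25, CPU 20, value 86
Best: 105 rps.

105 rps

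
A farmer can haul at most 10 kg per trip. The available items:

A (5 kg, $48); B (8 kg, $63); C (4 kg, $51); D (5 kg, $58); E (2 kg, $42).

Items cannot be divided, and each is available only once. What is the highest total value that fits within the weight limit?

$109

This is a 0/1 knapsack; check combinations near the capacity.
- C+D: weight 4+5=9, value 51+58=109
- A+D: weight 5+5=10, value 48+58=106
- B+E: weight 8+2=10, value 63+42=105
- D+E: weight 5+2=7, value 58+42=100
Best: $109.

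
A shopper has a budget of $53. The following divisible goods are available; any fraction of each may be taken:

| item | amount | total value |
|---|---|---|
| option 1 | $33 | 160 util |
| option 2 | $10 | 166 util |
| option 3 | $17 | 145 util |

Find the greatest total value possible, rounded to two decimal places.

Take in order of value per unit:
- option 2 (166/10 per unit): all 10 → value 166, running total 166.00
- option 3 (145/17 per unit): all 17 → value 145, running total 311.00
- option 1 (160/33 per unit): 26 of 33 → value 26×160/33 = 126.0606, running total 437.06
Total 437.06.

437.06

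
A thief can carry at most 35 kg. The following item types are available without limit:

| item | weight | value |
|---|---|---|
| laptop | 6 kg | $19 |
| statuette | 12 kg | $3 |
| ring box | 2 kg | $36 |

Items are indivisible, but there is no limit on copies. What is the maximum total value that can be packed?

$612

Best value-per-unit is ring box at 36/2, and filling with it alone uses weight 17×2=34. No mix of the others beats 17×36 = 612.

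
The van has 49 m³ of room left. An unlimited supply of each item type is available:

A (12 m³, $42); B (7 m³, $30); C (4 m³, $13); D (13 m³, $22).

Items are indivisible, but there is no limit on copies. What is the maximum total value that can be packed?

$210

Best value-per-unit is B at 30/7, and filling with it alone uses volume 7×7=49. No mix of the others beats 7×30 = 210.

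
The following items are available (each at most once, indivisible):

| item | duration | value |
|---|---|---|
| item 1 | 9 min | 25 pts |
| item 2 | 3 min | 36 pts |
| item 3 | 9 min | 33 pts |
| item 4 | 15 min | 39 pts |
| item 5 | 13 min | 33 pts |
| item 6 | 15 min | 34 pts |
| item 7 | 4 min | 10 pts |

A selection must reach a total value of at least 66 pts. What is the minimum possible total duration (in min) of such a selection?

Subsets with value ≥ 66, sorted by total duration:
- item 2+item 3: duration 12, value 69
- item 2+item 3+item 7: duration 16, value 79
Minimum duration: 12 min.

12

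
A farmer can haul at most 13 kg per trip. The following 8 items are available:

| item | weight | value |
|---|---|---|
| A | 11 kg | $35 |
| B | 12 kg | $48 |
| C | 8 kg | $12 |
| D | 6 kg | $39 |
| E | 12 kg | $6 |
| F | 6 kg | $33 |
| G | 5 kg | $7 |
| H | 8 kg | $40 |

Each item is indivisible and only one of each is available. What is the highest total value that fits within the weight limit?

Check high-value combinations within 13 kg:
- D+F: weight 6+6=12, value 39+33=72
- B: weight 12, value 48
- G+H: weight 5+8=13, value 7+40=47
- D+G: weight 6+5=11, value 39+7=46
Best: $72.

$72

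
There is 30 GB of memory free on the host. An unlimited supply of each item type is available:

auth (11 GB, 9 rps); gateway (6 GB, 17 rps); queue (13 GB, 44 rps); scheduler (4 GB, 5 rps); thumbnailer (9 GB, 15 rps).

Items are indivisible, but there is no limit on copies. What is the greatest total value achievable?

Best value-per-unit is queue at 44/13; filling with it alone gives 2×44 = 88.
Optimal mix: 2×queue + 1×scheduler → memory 30, value 93.

93 rps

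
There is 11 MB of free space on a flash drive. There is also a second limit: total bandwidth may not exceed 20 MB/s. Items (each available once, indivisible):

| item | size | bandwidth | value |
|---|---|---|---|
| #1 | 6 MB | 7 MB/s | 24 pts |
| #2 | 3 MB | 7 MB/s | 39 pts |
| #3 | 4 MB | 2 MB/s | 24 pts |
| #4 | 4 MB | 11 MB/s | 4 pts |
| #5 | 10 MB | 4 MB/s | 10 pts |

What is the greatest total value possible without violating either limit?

Feasible sets respecting both limits:
- #2+#3+#4: size 11, bandwidth 20, value 67
- #1+#2: size 9, bandwidth 14, value 63
- #2+#3: size 7, bandwidth 9, value 63
- #1+#3: size 10, bandwidth 9, value 48
Best: 67 pts.

67 pts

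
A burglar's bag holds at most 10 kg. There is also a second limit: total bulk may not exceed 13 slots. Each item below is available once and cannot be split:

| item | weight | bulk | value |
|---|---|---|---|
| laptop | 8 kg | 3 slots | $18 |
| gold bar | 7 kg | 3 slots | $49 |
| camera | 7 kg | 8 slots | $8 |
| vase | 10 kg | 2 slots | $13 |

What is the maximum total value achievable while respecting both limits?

$49

Feasible sets respecting both limits:
- gold bar: weight 7, bulk 3, value 49
- laptop: weight 8, bulk 3, value 18
- vase: weight 10, bulk 2, value 13
- camera: weight 7, bulk 8, value 8
Best: $49.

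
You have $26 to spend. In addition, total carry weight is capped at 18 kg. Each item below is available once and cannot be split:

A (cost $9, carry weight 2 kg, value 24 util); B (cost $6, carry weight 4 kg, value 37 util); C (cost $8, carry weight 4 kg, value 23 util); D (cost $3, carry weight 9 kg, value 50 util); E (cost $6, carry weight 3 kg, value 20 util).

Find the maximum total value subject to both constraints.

131 util

Feasible sets respecting both limits:
- A+B+D+E: cost 24, carry weight 18, value 131
- A+C+D+E: cost 26, carry weight 18, value 117
- A+B+D: cost 18, carry weight 15, value 111
- B+C+D: cost 17, carry weight 17, value 110
Best: 131 util.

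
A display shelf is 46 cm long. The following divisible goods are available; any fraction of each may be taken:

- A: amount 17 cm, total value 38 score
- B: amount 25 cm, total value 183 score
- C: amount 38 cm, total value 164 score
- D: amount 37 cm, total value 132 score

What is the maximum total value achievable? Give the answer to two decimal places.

Take in order of value per unit:
- B (183/25 per unit): all 25 → value 183, running total 183.00
- C (164/38 per unit): 21 of 38 → value 21×164/38 = 90.6316, running total 273.63
Total 273.63.

273.63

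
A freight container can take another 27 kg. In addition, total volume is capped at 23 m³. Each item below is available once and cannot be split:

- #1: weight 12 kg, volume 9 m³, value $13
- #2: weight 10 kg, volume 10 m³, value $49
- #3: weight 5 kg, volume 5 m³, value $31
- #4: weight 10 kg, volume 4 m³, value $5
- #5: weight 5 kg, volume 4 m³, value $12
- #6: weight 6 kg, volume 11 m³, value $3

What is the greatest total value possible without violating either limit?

$92

Feasible sets respecting both limits:
- #2+#3+#5: weight 20, volume 19, value 92
- #2+#3+#4: weight 25, volume 19, value 85
- #2+#3: weight 15, volume 15, value 80
Best: $92.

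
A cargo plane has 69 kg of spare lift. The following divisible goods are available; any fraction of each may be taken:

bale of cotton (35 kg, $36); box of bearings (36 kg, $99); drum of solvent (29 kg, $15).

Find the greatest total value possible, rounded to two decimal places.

132.94

Take in order of value per unit:
- box of bearings (99/36 per unit): all 36 → value 99, running total 99.00
- bale of cotton (36/35 per unit): 33 of 35 → value 33×36/35 = 33.9429, running total 132.94
Total 132.94.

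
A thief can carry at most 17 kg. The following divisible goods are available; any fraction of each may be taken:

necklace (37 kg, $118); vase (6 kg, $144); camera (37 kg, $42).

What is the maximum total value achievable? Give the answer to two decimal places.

Take in order of value per unit:
- vase (144/6 per unit): all 6 → value 144, running total 144.00
- necklace (118/37 per unit): 11 of 37 → value 11×118/37 = 35.0811, running total 179.08
Total 179.08.

179.08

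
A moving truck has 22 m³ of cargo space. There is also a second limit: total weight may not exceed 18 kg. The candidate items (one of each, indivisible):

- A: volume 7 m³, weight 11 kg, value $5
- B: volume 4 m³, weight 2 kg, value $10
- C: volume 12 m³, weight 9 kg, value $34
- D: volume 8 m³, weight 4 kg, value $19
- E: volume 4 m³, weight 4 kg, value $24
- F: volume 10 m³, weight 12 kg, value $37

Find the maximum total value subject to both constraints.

$71

Feasible sets respecting both limits:
- B+E+F: volume 18, weight 18, value 71
- B+C+E: volume 20, weight 15, value 68
- B+D+F: volume 22, weight 18, value 66
- E+F: volume 14, weight 16, value 61
Best: $71.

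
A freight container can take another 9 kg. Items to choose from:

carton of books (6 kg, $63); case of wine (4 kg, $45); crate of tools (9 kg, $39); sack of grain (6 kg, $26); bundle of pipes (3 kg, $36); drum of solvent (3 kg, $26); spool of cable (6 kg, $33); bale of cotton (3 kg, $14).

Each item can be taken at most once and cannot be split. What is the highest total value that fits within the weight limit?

$99

Check high-value combinations within 9 kg:
- carton of books+bundle of pipes: weight 6+3=9, value 63+36=99
- carton of books+drum of solvent: weight 6+3=9, value 63+26=89
- case of wine+bundle of pipes: weight 4+3=7, value 45+36=81
- carton of books+bale of cotton: weight 6+3=9, value 63+14=77
Best: $99.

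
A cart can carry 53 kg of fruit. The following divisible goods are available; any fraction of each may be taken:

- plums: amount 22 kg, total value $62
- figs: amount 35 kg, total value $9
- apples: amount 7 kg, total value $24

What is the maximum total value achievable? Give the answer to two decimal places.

92.17

Take in order of value per unit:
- apples (24/7 per unit): all 7 → value 24, running total 24.00
- plums (62/22 per unit): all 22 → value 62, running total 86.00
- figs (9/35 per unit): 24 of 35 → value 24×9/35 = 6.1714, running total 92.17
Total 92.17.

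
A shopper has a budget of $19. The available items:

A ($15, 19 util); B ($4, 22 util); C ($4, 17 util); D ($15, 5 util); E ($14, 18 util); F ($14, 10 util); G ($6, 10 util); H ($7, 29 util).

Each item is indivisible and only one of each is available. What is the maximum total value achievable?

Check high-value combinations within $19:
- B+C+H: cost 4+4+7=15, value 22+17+29=68
- B+G+H: cost 4+6+7=17, value 22+10+29=61
- C+G+H: cost 4+6+7=17, value 17+10+29=56
- B+H: cost 4+7=11, value 22+29=51
Best: 68 util.

68 util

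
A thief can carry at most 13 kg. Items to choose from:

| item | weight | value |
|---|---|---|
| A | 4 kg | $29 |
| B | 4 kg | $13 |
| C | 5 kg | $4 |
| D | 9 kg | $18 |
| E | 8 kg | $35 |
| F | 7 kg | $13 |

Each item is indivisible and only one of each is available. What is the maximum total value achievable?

Check high-value combinations within 13 kg:
- A+E: weight 4+8=12, value 29+35=64
- B+E: weight 4+8=12, value 13+35=48
- A+D: weight 4+9=13, value 29+18=47
- A+B+C: weight 4+4+5=13, value 29+13+4=46
Best: $64.

$64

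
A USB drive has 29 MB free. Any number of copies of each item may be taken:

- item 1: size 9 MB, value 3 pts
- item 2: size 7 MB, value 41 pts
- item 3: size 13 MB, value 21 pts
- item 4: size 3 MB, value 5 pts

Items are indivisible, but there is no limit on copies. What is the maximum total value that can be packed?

Best value-per-unit is item 2 at 41/7, and filling with it alone uses size 4×7=28. No mix of the others beats 4×41 = 164.

164 pts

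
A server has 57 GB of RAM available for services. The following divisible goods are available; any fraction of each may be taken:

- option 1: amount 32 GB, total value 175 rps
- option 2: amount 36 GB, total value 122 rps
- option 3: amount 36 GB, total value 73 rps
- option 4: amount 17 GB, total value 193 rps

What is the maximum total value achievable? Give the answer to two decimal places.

Take in order of value per unit:
- option 4 (193/17 per unit): all 17 → value 193, running total 193.00
- option 1 (175/32 per unit): all 32 → value 175, running total 368.00
- option 2 (122/36 per unit): 8 of 36 → value 8×122/36 = 27.1111, running total 395.11
Total 395.11.

395.11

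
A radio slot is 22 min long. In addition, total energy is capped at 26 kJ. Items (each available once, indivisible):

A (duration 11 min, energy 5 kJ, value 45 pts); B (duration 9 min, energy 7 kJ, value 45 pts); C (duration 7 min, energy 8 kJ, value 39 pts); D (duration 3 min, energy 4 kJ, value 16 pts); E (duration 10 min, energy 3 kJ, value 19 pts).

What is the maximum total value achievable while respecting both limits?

100 pts

Feasible sets respecting both limits:
- A+C+D: duration 21, energy 17, value 100
- B+C+D: duration 19, energy 19, value 100
- A+B: duration 20, energy 12, value 90
Best: 100 pts.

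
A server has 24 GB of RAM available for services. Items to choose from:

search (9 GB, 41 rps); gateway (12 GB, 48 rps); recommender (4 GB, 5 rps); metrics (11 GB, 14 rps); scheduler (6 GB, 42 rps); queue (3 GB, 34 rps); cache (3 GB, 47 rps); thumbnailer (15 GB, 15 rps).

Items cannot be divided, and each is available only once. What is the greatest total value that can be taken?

171 rps

Check high-value combinations within 24 GB:
- gateway+scheduler+queue+cache: memory 12+6+3+3=24, value 48+42+34+47=171
- search+scheduler+queue+cache: memory 9+6+3+3=21, value 41+42+34+47=164
- gateway+scheduler+cache: memory 12+6+3=21, value 48+42+47=137
Best: 171 rps.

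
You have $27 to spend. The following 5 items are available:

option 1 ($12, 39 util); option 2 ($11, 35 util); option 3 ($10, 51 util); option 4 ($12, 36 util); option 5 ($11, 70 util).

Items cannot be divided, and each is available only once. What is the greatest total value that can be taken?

Check high-value combinations within $27:
- option 3+option 5: cost 10+11=21, value 51+70=121
- option 1+option 5: cost 12+11=23, value 39+70=109
- option 4+option 5: cost 12+11=23, value 36+70=106
Best: 121 util.

121 util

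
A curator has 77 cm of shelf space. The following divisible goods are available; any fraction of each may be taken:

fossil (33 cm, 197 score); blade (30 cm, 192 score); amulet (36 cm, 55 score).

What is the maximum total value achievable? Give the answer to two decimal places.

410.39

Take in order of value per unit:
- blade (192/30 per unit): all 30 → value 192, running total 192.00
- fossil (197/33 per unit): all 33 → value 197, running total 389.00
- amulet (55/36 per unit): 14 of 36 → value 14×55/36 = 21.3889, running total 410.39
Total 410.39.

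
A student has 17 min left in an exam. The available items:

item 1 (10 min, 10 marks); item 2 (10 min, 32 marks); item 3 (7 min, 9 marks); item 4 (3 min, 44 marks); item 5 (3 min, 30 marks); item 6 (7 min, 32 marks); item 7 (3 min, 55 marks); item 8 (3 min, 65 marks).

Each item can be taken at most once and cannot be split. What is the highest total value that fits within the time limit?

This is a 0/1 knapsack; check combinations near the capacity.
- item 4+item 6+item 7+item 8: time 3+7+3+3=16, value 44+32+55+65=196
- item 4+item 5+item 7+item 8: time 3+3+3+3=12, value 44+30+55+65=194
- item 5+item 6+item 7+item 8: time 3+7+3+3=16, value 30+32+55+65=182
Best: 196 marks.

196 marks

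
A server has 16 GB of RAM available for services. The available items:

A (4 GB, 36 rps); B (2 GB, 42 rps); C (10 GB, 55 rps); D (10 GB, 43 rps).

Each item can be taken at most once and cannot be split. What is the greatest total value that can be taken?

133 rps

Check high-value combinations within 16 GB:
- A+B+C: memory 4+2+10=16, value 36+42+55=133
- A+B+D: memory 4+2+10=16, value 36+42+43=121
- B+C: memory 2+10=12, value 42+55=97
- A+C: memory 4+10=14, value 36+55=91
Best: 133 rps.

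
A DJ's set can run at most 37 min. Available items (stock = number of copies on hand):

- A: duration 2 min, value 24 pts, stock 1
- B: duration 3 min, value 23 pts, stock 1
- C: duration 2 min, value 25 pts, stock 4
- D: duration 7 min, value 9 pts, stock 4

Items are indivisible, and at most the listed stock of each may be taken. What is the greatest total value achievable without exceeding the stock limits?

174 pts

Best selections within duration 37 and stock limits:
- 1×A + 1×B + 4×C + 3×D: duration 34, value 174
- 1×A + 1×B + 4×C + 2×D: duration 27, value 165
- 1×A + 1×B + 4×C + 1×D: duration 20, value 156
Best: 174 pts.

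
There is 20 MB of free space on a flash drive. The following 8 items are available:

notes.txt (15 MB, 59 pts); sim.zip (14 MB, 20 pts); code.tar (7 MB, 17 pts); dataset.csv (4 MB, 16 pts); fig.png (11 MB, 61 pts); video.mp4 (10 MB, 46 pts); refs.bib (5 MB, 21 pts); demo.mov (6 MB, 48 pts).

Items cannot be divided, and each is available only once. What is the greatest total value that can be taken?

Check high-value combinations within 20 MB:
- dataset.csv+video.mp4+demo.mov: size 4+10+6=20, value 16+46+48=110
- fig.png+demo.mov: size 11+6=17, value 61+48=109
- dataset.csv+fig.png+refs.bib: size 4+11+5=20, value 16+61+21=98
- video.mp4+demo.mov: size 10+6=16, value 46+48=94
- code.tar+refs.bib+demo.mov: size 7+5+6=18, value 17+21+48=86
Best: 110 pts.

110 pts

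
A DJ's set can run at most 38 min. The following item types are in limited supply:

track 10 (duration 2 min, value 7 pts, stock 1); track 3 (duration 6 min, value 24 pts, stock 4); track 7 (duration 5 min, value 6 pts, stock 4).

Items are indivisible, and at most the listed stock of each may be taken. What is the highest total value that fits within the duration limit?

Top feasible selections:
- 1×track 10 + 4×track 3 + 2×track 7: duration 36, value 115
- 1×track 10 + 4×track 3 + 1×track 7: duration 31, value 109
- 4×track 3 + 2×track 7: duration 34, value 108
Best: 115 pts.

115 pts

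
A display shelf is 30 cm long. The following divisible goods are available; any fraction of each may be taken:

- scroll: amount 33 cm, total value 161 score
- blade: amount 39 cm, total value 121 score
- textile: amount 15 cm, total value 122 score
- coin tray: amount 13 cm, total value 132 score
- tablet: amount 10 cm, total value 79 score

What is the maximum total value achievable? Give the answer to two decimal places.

Take in order of value per unit:
- coin tray (132/13 per unit): all 13 → value 132, running total 132.00
- textile (122/15 per unit): all 15 → value 122, running total 254.00
- tablet (79/10 per unit): 2 of 10 → value 2×79/10 = 15.8000, running total 269.80
Total 269.80.

269.80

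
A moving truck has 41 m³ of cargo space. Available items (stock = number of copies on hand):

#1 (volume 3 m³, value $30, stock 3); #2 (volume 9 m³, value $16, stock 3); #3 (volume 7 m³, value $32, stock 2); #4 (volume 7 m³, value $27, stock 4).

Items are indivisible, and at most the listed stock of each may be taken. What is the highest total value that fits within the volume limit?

Best selections within volume 41 and stock limits:
- 3×#1 + 2×#3 + 2×#4: volume 37, value 208
- 2×#1 + 2×#3 + 3×#4: volume 41, value 205
- 3×#1 + 1×#3 + 3×#4: volume 37, value 203
- 2×#1 + 1×#3 + 4×#4: volume 41, value 200
Best: $208.

$208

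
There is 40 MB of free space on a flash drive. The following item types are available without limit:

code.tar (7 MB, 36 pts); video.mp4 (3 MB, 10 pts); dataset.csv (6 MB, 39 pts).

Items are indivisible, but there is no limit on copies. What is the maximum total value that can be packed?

244 pts

Best value-per-unit is dataset.csv at 39/6; filling with it alone gives 6×39 = 234.
Optimal mix: 1×video.mp4 + 6×dataset.csv → size 39, value 244.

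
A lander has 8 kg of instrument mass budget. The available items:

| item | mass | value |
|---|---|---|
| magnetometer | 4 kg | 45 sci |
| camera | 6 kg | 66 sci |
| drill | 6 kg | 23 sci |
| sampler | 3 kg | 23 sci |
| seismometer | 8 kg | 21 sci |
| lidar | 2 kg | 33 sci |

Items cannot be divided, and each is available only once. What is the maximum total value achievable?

99 sci

Check high-value combinations within 8 kg:
- camera+lidar: mass 6+2=8, value 66+33=99
- magnetometer+lidar: mass 4+2=6, value 45+33=78
- magnetometer+sampler: mass 4+3=7, value 45+23=68
- camera: mass 6, value 66
- sampler+lidar: mass 3+2=5, value 23+33=56
Best: 99 sci.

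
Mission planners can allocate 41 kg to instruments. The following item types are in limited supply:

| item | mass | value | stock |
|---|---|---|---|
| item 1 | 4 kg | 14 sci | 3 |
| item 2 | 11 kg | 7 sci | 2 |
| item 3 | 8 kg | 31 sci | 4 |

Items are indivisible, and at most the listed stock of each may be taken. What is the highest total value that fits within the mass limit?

Best selections within mass 41 and stock limits:
- 2×item 1 + 4×item 3: mass 40, value 152
- 1×item 1 + 4×item 3: mass 36, value 138
Best: 152 sci.

152 sci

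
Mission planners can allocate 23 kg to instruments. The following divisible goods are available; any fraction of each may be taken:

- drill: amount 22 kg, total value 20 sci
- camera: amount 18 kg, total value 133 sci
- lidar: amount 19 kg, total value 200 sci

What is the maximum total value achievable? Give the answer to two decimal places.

229.56

Take in order of value per unit:
- lidar (200/19 per unit): all 19 → value 200, running total 200.00
- camera (133/18 per unit): 4 of 18 → value 4×133/18 = 29.5556, running total 229.56
Total 229.56.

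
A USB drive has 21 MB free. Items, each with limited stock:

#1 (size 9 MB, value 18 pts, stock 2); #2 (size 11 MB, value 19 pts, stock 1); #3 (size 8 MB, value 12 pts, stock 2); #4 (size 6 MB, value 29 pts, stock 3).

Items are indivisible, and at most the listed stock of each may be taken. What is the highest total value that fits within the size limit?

87 pts

Top feasible selections:
- 3×#4: size 18, value 87
- 1×#1 + 2×#4: size 21, value 76
- 1×#3 + 2×#4: size 20, value 70
- 2×#4: size 12, value 58
Best: 87 pts.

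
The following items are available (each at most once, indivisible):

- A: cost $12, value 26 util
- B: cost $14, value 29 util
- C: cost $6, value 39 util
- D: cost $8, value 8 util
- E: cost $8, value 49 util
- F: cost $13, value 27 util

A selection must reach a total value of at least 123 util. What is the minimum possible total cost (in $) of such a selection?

Subsets with value ≥ 123, sorted by total cost:
- C+D+E+F: cost 35, value 123
- B+C+D+E: cost 36, value 125
- A+C+E+F: cost 39, value 141
- A+B+C+E: cost 40, value 143
Minimum cost: 35 $.

35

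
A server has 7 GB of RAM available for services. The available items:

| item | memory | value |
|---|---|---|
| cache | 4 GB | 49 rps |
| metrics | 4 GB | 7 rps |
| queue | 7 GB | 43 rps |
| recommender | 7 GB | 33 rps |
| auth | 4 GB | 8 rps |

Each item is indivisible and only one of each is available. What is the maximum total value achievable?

Check high-value combinations within 7 GB:
- cache: memory 4, value 49
- queue: memory 7, value 43
- recommender: memory 7, value 33
Best: 49 rps.

49 rps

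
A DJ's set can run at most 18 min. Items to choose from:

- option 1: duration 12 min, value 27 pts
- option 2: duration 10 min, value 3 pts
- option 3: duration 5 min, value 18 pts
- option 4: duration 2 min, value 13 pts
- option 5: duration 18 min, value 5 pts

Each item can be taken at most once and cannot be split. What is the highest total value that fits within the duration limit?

Check high-value combinations within 18 min:
- option 1+option 3: duration 12+5=17, value 27+18=45
- option 1+option 4: duration 12+2=14, value 27+13=40
- option 2+option 3+option 4: duration 10+5+2=17, value 3+18+13=34
- option 3+option 4: duration 5+2=7, value 18+13=31
- option 1: duration 12, value 27
Best: 45 pts.

45 pts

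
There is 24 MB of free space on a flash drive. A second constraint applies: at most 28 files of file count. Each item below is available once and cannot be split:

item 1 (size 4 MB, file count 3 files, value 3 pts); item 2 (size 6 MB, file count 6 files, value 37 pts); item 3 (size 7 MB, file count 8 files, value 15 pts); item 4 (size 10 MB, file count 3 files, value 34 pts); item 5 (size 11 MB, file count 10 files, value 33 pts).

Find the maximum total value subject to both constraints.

Feasible sets respecting both limits:
- item 2+item 3+item 4: size 23, file count 17, value 86
- item 2+item 3+item 5: size 24, file count 24, value 85
- item 1+item 2+item 4: size 20, file count 12, value 74
- item 1+item 2+item 5: size 21, file count 19, value 73
Best: 86 pts.

86 pts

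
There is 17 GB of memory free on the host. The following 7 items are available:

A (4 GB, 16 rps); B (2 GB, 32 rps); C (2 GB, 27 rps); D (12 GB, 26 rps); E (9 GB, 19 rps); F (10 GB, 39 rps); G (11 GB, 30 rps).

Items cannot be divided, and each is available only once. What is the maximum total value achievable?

Check high-value combinations within 17 GB:
- B+C+F: memory 2+2+10=14, value 32+27+39=98
- A+B+C+E: memory 4+2+2+9=17, value 16+32+27+19=94
- B+C+G: memory 2+2+11=15, value 32+27+30=89
Best: 98 rps.

98 rps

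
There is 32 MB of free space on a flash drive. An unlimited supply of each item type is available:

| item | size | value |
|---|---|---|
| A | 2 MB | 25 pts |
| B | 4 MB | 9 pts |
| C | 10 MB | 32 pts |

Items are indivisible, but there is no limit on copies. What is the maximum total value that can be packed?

400 pts

Best value-per-unit is A at 25/2, and filling with it alone uses size 16×2=32. No mix of the others beats 16×25 = 400.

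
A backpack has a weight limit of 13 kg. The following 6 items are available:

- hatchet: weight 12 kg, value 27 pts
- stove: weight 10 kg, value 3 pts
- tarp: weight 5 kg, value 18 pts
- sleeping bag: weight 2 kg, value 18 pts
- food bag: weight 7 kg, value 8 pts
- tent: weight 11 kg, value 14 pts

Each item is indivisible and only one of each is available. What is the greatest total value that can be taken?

Check high-value combinations within 13 kg:
- tarp+sleeping bag: weight 5+2=7, value 18+18=36
- sleeping bag+tent: weight 2+11=13, value 18+14=32
- hatchet: weight 12, value 27
- sleeping bag+food bag: weight 2+7=9, value 18+8=26
Best: 36 pts.

36 pts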